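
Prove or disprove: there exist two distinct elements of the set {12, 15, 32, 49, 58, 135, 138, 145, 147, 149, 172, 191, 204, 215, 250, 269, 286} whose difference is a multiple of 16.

12 mod 16 = 12 and 172 mod 16 = 12, so 172 − 12 = 160 = 10·16.

Yes: 12 and 172.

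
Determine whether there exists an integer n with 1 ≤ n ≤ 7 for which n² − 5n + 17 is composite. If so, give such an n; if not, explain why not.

The values for n = 1, 2, …, 7 are 13, 11, 11, 13, 17, 23, 31, and each of these is prime.
So no value in the range makes the expression composite.

No, no such integer n in that range exists.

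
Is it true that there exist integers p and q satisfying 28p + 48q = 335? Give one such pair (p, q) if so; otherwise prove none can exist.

gcd(28, 48) = 4, so every integer of the form 28p + 48q is a multiple of 4.
But 335 is not a multiple of 4 (it leaves remainder 3).
Therefore 28p + 48q = 335 has no solution in integers.

No, no such integers exist.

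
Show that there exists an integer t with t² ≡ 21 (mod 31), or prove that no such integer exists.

31 is prime, so by Euler's criterion 21 is a square mod 31 iff 21^((31−1)/2) = 21^15 ≡ 1 (mod 31).
Squaring successively (mod 31): 21^2 = 441 ≡ 7; 21^4 ≡ 7² = 49 ≡ 18; 21^8 ≡ 18² = 324 ≡ 14.
Since 15 = 8 + 4 + 2 + 1, 21^15 ≡ 14 · 18 · 7 · 21; multiplying out mod 31: 14·18 = 252 ≡ 4, then 4·7 = 28 ≡ 28, then 28·21 = 588 ≡ 30. Thus 21^15 ≡ 30 ≡ −1 (mod 31).
By Euler's criterion 21 is a quadratic non-residue mod 31: no t satisfies t² ≡ 21 (mod 31).

No, no such integer exists.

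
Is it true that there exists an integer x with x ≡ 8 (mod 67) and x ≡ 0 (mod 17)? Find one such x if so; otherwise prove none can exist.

Since 67 and 17 share no common factor, CRT says the pair of congruences has a solution (unique mod 1139).
Write x = 8 + 67t and require 8 + 67t ≡ 0 (mod 17), i.e. 67t ≡ 9 (mod 17).
67 ≡ 16 (mod 17), so this reads 16t ≡ 9 (mod 17). Note 16·16 = 256 ≡ 1 (mod 17) (as 256 − 1 = 15·17), so 16⁻¹ ≡ 16.
Therefore t ≡ 16·9 = 144 ≡ 8 (mod 17).
With t = 8: x = 8 + 67·8 = 544.
Verify: 544 = 8·67 + 8 and 544 = 32·17 + 0. ✓

x = 544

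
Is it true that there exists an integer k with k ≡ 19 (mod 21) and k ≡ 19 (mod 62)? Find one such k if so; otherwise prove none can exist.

k = 19

gcd(21, 62) = 1, so the Chinese Remainder Theorem guarantees exactly one residue class mod 1302 satisfying both.
Write k = 19 + 21t and require 19 + 21t ≡ 19 (mod 62), i.e. 21t ≡ 0 (mod 62).
t = 0 satisfies this.
With t = 0: k = 19 + 21·0 = 19.
Indeed 19 ≡ 19 (mod 21) and 19 ≡ 19 (mod 62).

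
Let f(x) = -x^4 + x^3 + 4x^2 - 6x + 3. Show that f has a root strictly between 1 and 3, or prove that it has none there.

f(1) = 1 and f(3) = -33, which have opposite signs.
As a polynomial, f is continuous on every closed interval.
By the Intermediate Value Theorem, f takes the value 0 somewhere in the open interval.

Such a root exists.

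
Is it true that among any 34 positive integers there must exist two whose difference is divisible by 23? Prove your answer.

True.

Partition the integers by their residue mod 23; there are 23 classes.
Since 34 > 23, two of the 34 integers must share a residue class by the pigeonhole principle; call them a and b.
Then a ≡ b (mod 23), i.e. 23 ∣ (a − b).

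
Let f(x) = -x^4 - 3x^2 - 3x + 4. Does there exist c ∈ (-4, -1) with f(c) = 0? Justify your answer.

f(-4) = -288 and f(-1) = 3, which have opposite signs.
Since f is a polynomial it is continuous on [-4, -1].
The Intermediate Value Theorem then guarantees some c ∈ (-4, -1) with f(c) = 0.

Yes, such a c exists.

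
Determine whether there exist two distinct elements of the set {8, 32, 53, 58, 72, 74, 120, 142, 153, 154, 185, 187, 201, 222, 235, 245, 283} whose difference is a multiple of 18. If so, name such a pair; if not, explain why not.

No such pair exists.

Two integers differ by a multiple of 18 exactly when they have the same residue mod 18. The residues are 8↦8, 32↦14, 53↦17, 58↦4, 72↦0, 74↦2, 120↦12, 142↦16, 153↦9, 154↦10, 185↦5, 187↦7, 201↦3, 222↦6, 235↦1, 245↦11, 283↦13.
These 17 residues are pairwise different, hence no difference of two elements is divisible by 18.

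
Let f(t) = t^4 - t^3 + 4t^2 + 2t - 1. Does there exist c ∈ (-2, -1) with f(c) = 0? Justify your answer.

f(-2) = 35 and f(-1) = 3, both positive, so a sign-change argument is unavailable; we show f keeps this sign on the whole interval.
Shift to the endpoint -1: with t = -1 − u (0 < u < 1), one computes f(-1 − u) = u^4 + 5u^3 + 13u^2 + 13u + 3.
All 5 nonzero coefficients of this polynomial in u are positive; hence for u > 0 the value is a sum of positive terms (the constant 3 among them).
So f is strictly positive on (-2, -1); no root exists in the interval.

No.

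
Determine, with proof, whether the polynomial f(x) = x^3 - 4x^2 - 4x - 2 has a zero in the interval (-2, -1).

The endpoint values f(-2) = -18 and f(-1) = -3 are both negative. Claim: f(x) < 0 for every x in (-2, -1).
Substitute x = -1 − u, where 0 < u < 1 on the interval. Expanding, f(-1 − u) = -u^3 - 7u^2 - 7u - 3.
The nonzero coefficients here are all negative, so for u > 0 every term is negative (or zero), and the constant term -3 is strictly negative.
So f is strictly negative on (-2, -1); no root exists in the interval.

No such root exists.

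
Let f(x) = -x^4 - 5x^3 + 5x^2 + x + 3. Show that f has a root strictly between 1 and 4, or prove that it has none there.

f(1) = 3 and f(4) = -489, which have opposite signs.
Since f is a polynomial it is continuous on [1, 4].
By the Intermediate Value Theorem f must vanish at some point of (1, 4).

Such a root exists.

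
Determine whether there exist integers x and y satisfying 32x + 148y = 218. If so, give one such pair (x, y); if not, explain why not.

gcd(32, 148) = 4, so every integer of the form 32x + 148y is a multiple of 4.
But 218 = 4·54 + 2, so 4 ∤ 218.
Therefore 32x + 148y = 218 has no solution in integers.

No, no such integers exist.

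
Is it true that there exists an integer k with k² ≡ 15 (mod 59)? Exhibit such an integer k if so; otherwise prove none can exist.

k = 30 works: 30² = 900, and 900 − 15 = 885 = 15·59.

k = 30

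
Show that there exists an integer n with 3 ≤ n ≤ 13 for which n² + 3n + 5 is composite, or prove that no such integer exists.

n = 5

At n = 5: 5² + 3·5 + 5 = 45 = 3·15, which is composite.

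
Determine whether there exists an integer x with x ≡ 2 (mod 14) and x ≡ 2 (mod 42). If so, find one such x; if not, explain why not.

gcd(14, 42) = 14. A simultaneous solution exists iff 2 ≡ 2 (mod 14); here 2 mod 14 = 2 = 2 mod 14, so it does.
In fact x = 2 itself already satisfies 2 mod 42 = 2.
Check: 2 mod 14 = 2, 2 mod 42 = 2. ✓

x = 2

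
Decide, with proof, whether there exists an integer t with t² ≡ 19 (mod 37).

Apply Euler's criterion with the prime 37: 19 is a quadratic residue iff 19^18 ≡ 1 (mod 37), and a non-residue iff it is ≡ −1.
Squaring successively (mod 37): 19^2 = 361 ≡ 28; 19^4 ≡ 28² = 784 ≡ 7; 19^8 ≡ 7² = 49 ≡ 12; 19^16 ≡ 12² = 144 ≡ 33.
Since 18 = 16 + 2, 19^18 ≡ 33 · 28; multiplying out mod 37: 33·28 = 924 ≡ 36. Thus 19^18 ≡ 36 ≡ −1 (mod 37).
The value −1 means 19 is a non-residue modulo 37, so t² ≡ 19 (mod 37) is impossible.

No such integer exists.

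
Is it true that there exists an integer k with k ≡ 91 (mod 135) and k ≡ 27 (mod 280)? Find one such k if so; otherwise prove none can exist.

No such integer exists.

Reduce both congruences modulo 5, which divides 135 and 280: they say k ≡ 91 (mod 5) and k ≡ 27 (mod 5).
These are incompatible: 91 − 27 = 64 is not divisible by 5.
So no integer satisfies both congruences.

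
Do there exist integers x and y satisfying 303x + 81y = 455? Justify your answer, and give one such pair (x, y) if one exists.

gcd(303, 81) = 3, so every integer of the form 303x + 81y is a multiple of 3.
But 455 is not a multiple of 3 (it leaves remainder 2).
Hence no integers x, y satisfy the equation.

No such integers exist.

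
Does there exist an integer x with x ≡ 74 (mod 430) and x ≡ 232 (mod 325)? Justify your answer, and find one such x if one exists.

Both moduli are multiples of 5 = gcd(430, 325), so any solution would satisfy x ≡ 74 and x ≡ 232 modulo 5 simultaneously.
These are incompatible: 74 − 232 = -158 is not divisible by 5.
Therefore no such x exists.

No, no such integer exists.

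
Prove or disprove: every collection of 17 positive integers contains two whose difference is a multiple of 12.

Each integer lies in one of the 12 residue classes modulo 12.
With 17 integers and only 12 classes, the pigeonhole principle forces two of them, say a and b, into the same class.
Their difference a − b is then a multiple of 12.

Yes, this is always true.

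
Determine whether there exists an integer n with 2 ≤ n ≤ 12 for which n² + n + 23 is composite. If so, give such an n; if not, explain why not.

n = 8

At n = 8: 8² + 8 + 23 = 95 = 5·19, which is composite.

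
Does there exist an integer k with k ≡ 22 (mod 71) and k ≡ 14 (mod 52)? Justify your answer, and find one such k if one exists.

k = 1158

Since 71 and 52 share no common factor, CRT says the pair of congruences has a solution (unique mod 3692).
Any solution of the first congruence is k = 22 + 71t; substituting into the second, 71t ≡ 14 − 22 ≡ 44 (mod 52).
71 ≡ 19 (mod 52), so this reads 19t ≡ 44 (mod 52). To invert 19 modulo 52: 52 = 2·19 + 14, 19 = 1·14 + 5, 14 = 2·5 + 4, 5 = 1·4 + 1, 4 = 4·1 + 0, and unwinding, 1 = 5 − 1·4 = 5 − (14 − 2·5) = −14 + 3·5 = −14 + 3·(19 − 1·14) = 3·19 − 4·14 = 3·19 − 4·(52 − 2·19) = −4·52 + 11·19. Thus 19⁻¹ ≡ 11 (mod 52).
Therefore t ≡ 11·44 = 484 ≡ 16 (mod 52).
Taking t = 16 gives k = 22 + 71·16 = 1158.
Check: 1158 mod 71 = 22, 1158 mod 52 = 14. ✓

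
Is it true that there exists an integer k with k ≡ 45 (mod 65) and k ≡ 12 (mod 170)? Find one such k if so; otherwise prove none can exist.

gcd(65, 170) = 5. If k ≡ 45 (mod 65) and k ≡ 12 (mod 170), then k ≡ 45 (mod 5) and k ≡ 12 (mod 5).
But 45 mod 5 = 0 while 12 mod 5 = 2, a contradiction.
So no integer satisfies both congruences.

There is no such integer.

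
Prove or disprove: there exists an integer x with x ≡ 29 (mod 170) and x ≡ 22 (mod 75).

No, no such integer exists.

Both moduli are multiples of 5 = gcd(170, 75), so any solution would satisfy x ≡ 29 and x ≡ 22 modulo 5 simultaneously.
However 29 ≡ 4 and 22 ≡ 2 (mod 5), and 4 ≠ 2.
So no integer satisfies both congruences.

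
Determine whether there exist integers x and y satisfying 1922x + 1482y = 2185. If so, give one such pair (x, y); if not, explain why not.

Any value of 1922x + 1482y is a multiple of gcd(1922, 1482) = 2.
But 2185 is not a multiple of 2 (it leaves remainder 1).
Hence no integers x, y satisfy the equation.

No, no such integers exist.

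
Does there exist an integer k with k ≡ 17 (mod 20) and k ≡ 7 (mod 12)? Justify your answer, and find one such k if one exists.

Both moduli are multiples of 4 = gcd(20, 12), so any solution would satisfy k ≡ 17 and k ≡ 7 modulo 4 simultaneously.
However 17 ≡ 1 and 7 ≡ 3 (mod 4), and 1 ≠ 3.
So no integer satisfies both congruences.

There is no such integer.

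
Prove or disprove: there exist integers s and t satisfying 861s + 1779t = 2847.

s = 181, t = -86

Every value of 861s + 1779t is a multiple of gcd(861, 1779) = 3; since 3 ∣ 2847, solutions exist.
Dividing through by 3 reduces the equation to 287s + 593t = 949.
Euclidean algorithm: 593 = 2·287 + 19, 287 = 15·19 + 2, 19 = 9·2 + 1, 2 = 2·1 + 0.
Unwinding: 1 = 19 − 9·2 = 19 − 9·(287 − 15·19) = −9·287 + 136·19 = −9·287 + 136·(593 − 2·287) = 136·593 − 281·287, i.e. 287·(-281) + 593·136 = 1.
Times 949: 287·(-266669) + 593·129064 = 949, so (-266669, 129064) solves it.
Adding 450·593 to s and subtracting 450·287 from t gives the tidier solution (181, -86).
Indeed 861·181 + 1779·(-86) = 155841 − 152994 = 2847.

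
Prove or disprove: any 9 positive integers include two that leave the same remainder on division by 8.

True.

Each integer lies in one of the 8 residue classes modulo 8.
With 9 integers and only 8 classes, the pigeonhole principle forces two of them, say a and b, into the same class.
That is, a and b leave the same remainder on division by 8, as claimed.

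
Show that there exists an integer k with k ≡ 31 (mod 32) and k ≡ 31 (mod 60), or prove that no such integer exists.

The moduli are not coprime: gcd(32, 60) = 4. Compatibility requires 4 ∣ (31 − 31) = 0, which holds, so solutions exist.
In fact k = 31 itself already satisfies 31 mod 60 = 31.
Check: 31 mod 32 = 31, 31 mod 60 = 31. ✓

k = 31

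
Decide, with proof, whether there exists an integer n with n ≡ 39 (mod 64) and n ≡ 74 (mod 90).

There is no such integer.

Both moduli are multiples of 2 = gcd(64, 90), so any solution would satisfy n ≡ 39 and n ≡ 74 modulo 2 simultaneously.
These are incompatible: 39 − 74 = -35 is not divisible by 2.
So no integer satisfies both congruences.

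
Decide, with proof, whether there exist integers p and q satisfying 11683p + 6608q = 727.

Any value of 11683p + 6608q is a multiple of gcd(11683, 6608) = 7.
However 727 leaves remainder 6 on division by 7.
Hence no integers p, q satisfy the equation.

No such integers exist.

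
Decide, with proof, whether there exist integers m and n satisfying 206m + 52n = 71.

There are no such integers.

gcd(206, 52) = 2, so every integer of the form 206m + 52n is a multiple of 2.
However 71 leaves remainder 1 on division by 2.
Therefore 206m + 52n = 71 has no solution in integers.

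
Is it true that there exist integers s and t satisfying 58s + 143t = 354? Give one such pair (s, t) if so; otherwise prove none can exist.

s = 85, t = -32

58 and 143 are coprime, so 58s + 143t ranges over all of ℤ.
Run the Euclidean algorithm on 143 and 58: 143 = 2·58 + 27, 58 = 2·27 + 4, 27 = 6·4 + 3, 4 = 1·3 + 1, 3 = 3·1 + 0.
Unwinding: 1 = 4 − 1·3 = 4 − (27 − 6·4) = −27 + 7·4 = −27 + 7·(58 − 2·27) = 7·58 − 15·27 = 7·58 − 15·(143 − 2·58) = −15·143 + 37·58, i.e. 58·37 + 143·(-15) = 1.
Multiplying through by 354: s = 37·354 = 13098, t = (-15)·354 = -5310 is a solution.
The general solution is s = 13098 + 143k, t = -5310 − 58k; taking k = -91 gives the smaller pair s = 85, t = -32.
Indeed 58·85 + 143·(-32) = 4930 − 4576 = 354.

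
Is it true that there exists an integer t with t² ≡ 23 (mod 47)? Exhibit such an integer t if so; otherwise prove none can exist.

Apply Euler's criterion with the prime 47: 23 is a quadratic residue iff 23^23 ≡ 1 (mod 47), and a non-residue iff it is ≡ −1.
Squaring successively (mod 47): 23^2 = 529 ≡ 12; 23^4 ≡ 12² = 144 ≡ 3; 23^8 ≡ 3² = 9 ≡ 9; 23^16 ≡ 9² = 81 ≡ 34.
Since 23 = 16 + 4 + 2 + 1, 23^23 ≡ 34 · 3 · 12 · 23; multiplying out mod 47: 34·3 = 102 ≡ 8, then 8·12 = 96 ≡ 2, then 2·23 = 46 ≡ 46. Thus 23^23 ≡ 46 ≡ −1 (mod 47).
By Euler's criterion 23 is a quadratic non-residue mod 47: no t satisfies t² ≡ 23 (mod 47).

No, no such integer exists.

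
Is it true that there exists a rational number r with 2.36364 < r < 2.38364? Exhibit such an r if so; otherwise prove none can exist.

r = 19/8

Multiplying by 8: 8·2.36364 = 18.90912 and 8·2.38364 = 19.06912, so the integer 19 lies strictly between them.
Hence 19/8 is a rational number with 2.36364 < 19/8 < 2.38364.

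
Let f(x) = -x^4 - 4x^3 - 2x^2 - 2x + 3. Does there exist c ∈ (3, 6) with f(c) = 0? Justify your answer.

f has no root in that interval.

f(3) = -210 and f(6) = -2241, both negative, so a sign-change argument is unavailable; we show f keeps this sign on the whole interval.
Shift to the endpoint 3: with x = 3 + u (0 < u < 3), one computes f(3 + u) = -u^4 - 16u^3 - 92u^2 - 230u - 210.
The nonzero coefficients here are all negative, so for u > 0 every term is negative (or zero), and the constant term -210 is strictly negative.
So f is strictly negative on (3, 6); no root exists in the interval.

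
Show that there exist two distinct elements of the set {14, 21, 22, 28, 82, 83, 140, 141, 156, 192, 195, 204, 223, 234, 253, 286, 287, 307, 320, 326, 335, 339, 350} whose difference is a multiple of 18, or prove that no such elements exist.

The pair (14, 140) works.

Reduce each element mod 18: 14↦14, 21↦3, 22↦4, 28↦10, 82↦10, 83↦11, 140↦14, 141↦15, 156↦12, 192↦12, 195↦15, 204↦6, 223↦7, 234↦0, 253↦1, 286↦16, 287↦17, 307↦1, 320↦14, 326↦2, 335↦11, 339↦15, 350↦8. The residue 14 repeats (at 14 and 140), and 140 − 14 = 126 = 7·18.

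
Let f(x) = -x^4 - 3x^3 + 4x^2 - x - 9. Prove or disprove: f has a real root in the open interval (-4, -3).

f(-4) = -5 and f(-3) = 30, which have opposite signs.
f is continuous everywhere (it is a polynomial), in particular on [-4, -3].
By the Intermediate Value Theorem f must vanish at some point of (-4, -3).

Yes, f has a root in the interval.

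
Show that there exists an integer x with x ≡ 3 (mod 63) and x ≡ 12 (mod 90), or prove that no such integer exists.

x = 192

gcd(63, 90) = 9. A simultaneous solution exists iff 3 ≡ 12 (mod 9); here 3 mod 9 = 3 = 12 mod 9, so it does.
List candidates x ≡ 3 (mod 63): 3, 66, 129, 192. Modulo 90 these are 3, 66, 39, 12; 192 gives 12 as required.
Verify: 192 = 3·63 + 3 and 192 = 2·90 + 12. ✓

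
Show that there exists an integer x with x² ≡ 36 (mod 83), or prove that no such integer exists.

x = 6

Take x = 6. Then 6² = 36, and since 0 ≤ 36 < 83 this is already reduced: 6² ≡ 36 (mod 83).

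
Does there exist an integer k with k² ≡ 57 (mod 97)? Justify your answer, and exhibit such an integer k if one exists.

Apply Euler's criterion with the prime 97: 57 is a quadratic residue iff 57^48 ≡ 1 (mod 97), and a non-residue iff it is ≡ −1.
Repeated squaring mod 97: 57^2 = 3249 ≡ 48; 57^4 ≡ 48² = 2304 ≡ 73; 57^8 ≡ 73² = 5329 ≡ 91; 57^16 ≡ 91² = 8281 ≡ 36; 57^32 ≡ 36² = 1296 ≡ 35.
Since 48 = 32 + 16, 57^48 ≡ 35 · 36; multiplying out mod 97: 35·36 = 1260 ≡ 96. Thus 57^48 ≡ 96 ≡ −1 (mod 97).
By Euler's criterion 57 is a quadratic non-residue mod 97: no k satisfies k² ≡ 57 (mod 97).

There is no such integer.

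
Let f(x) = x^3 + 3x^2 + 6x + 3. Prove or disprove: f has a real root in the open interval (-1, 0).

Yes, f has a root in the interval.

f(-1) = -1 and f(0) = 3, which have opposite signs.
As a polynomial, f is continuous on every closed interval.
By the Intermediate Value Theorem, f takes the value 0 somewhere in the open interval.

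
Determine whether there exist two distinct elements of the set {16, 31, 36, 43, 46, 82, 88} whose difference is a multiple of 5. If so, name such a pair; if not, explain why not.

The pair (16, 31) works.

Reduce each element mod 5: 16↦1, 31↦1, 36↦1, 43↦3, 46↦1, 82↦2, 88↦3. The residue 1 repeats (at 16 and 31), and 31 − 16 = 15 = 3·5.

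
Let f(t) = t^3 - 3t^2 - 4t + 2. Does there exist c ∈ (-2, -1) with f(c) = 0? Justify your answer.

f(-2) = -10 and f(-1) = 2, which have opposite signs.
As a polynomial, f is continuous on every closed interval.
So by the Intermediate Value Theorem there is a c strictly between -2 and -1 with f(c) = 0.

Such a root exists.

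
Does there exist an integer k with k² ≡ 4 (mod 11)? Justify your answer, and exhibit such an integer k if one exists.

k = 2

Take k = 2. Then 2² = 4, and since 0 ≤ 4 < 11 this is already reduced: 2² ≡ 4 (mod 11).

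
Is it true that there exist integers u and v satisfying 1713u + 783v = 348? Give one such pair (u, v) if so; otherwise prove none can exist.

gcd(1713, 783) = 3, and 3 divides 348, so integer solutions exist.
Dividing through by 3 reduces the equation to 571u + 261v = 116.
Dividing repeatedly: 571 = 2·261 + 49, 261 = 5·49 + 16, 49 = 3·16 + 1, 16 = 16·1 + 0.
Working back up the chain: 1 = 49 − 3·16 = 49 − 3·(261 − 5·49) = −3·261 + 16·49 = −3·261 + 16·(571 − 2·261) = 16·571 − 35·261. So 571·16 + 261·(-35) = 1.
Multiplying through by 116: u = 16·116 = 1856, v = (-35)·116 = -4060 is a solution.
Shifting by a multiple of (261, −571) keeps it a solution: u = 1856 − 7·261 = 29, v = -4060 + 7·571 = -63.
Indeed 1713·29 + 783·(-63) = 49677 − 49329 = 348.

u = 29, v = -63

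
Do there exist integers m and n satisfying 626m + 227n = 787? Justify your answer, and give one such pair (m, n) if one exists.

m = 93, n = -253

626 and 227 are coprime, so 626m + 227n ranges over all of ℤ.
Run the Euclidean algorithm on 626 and 227: 626 = 2·227 + 172, 227 = 1·172 + 55, 172 = 3·55 + 7, 55 = 7·7 + 6, 7 = 1·6 + 1, 6 = 6·1 + 0.
Unwinding: 1 = 7 − 1·6 = 7 − (55 − 7·7) = −55 + 8·7 = −55 + 8·(172 − 3·55) = 8·172 − 25·55 = 8·172 − 25·(227 − 1·172) = −25·227 + 33·172 = −25·227 + 33·(626 − 2·227) = 33·626 − 91·227, i.e. 626·33 + 227·(-91) = 1.
Times 787: 626·25971 + 227·(-71617) = 787, so (25971, -71617) solves it.
Subtracting 114·227 from m and adding 114·626 to n gives the tidier solution (93, -253).
Indeed 626·93 + 227·(-253) = 58218 − 57431 = 787.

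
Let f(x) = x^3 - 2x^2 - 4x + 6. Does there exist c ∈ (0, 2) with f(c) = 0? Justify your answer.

Yes, such a c exists.

f(0) = 6 and f(2) = -2, which have opposite signs.
Since f is a polynomial it is continuous on [0, 2].
The Intermediate Value Theorem then guarantees some c ∈ (0, 2) with f(c) = 0.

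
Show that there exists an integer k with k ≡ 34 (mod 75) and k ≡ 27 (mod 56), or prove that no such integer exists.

gcd(75, 56) = 1, so the Chinese Remainder Theorem guarantees exactly one residue class mod 4200 satisfying both.
Write k = 34 + 75t and require 34 + 75t ≡ 27 (mod 56), i.e. 75t ≡ 49 (mod 56).
75 ≡ 19 (mod 56), so this reads 19t ≡ 49 (mod 56). Since 19·3 = 57 = 1·56 + 1, the inverse of 19 mod 56 is 3.
Multiplying by 3: t ≡ 3·49 = 147 ≡ 35 (mod 56).
Taking t = 35 gives k = 34 + 75·35 = 2659.
Verify: 2659 = 35·75 + 34 and 2659 = 47·56 + 27. ✓

k = 2659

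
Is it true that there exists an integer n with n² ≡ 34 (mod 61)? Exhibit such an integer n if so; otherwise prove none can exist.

Take n = 20. Then 20² = 400 = 6·61 + 34, so 20² ≡ 34 (mod 61).

n = 20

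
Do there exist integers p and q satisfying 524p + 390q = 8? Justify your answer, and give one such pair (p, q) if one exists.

gcd(524, 390) = 2, and 2 divides 8, so integer solutions exist.
Dividing through by 2 reduces the equation to 262p + 195q = 4.
Dividing repeatedly: 262 = 1·195 + 67, 195 = 2·67 + 61, 67 = 1·61 + 6, 61 = 10·6 + 1, 6 = 6·1 + 0.
Working back up the chain: 1 = 61 − 10·6 = 61 − 10·(67 − 1·61) = −10·67 + 11·61 = −10·67 + 11·(195 − 2·67) = 11·195 − 32·67 = 11·195 − 32·(262 − 1·195) = −32·262 + 43·195. So 262·(-32) + 195·43 = 1.
Scaling by 4 gives the particular solution (p, q) = (-128, 172).
The general solution is p = -128 + 195k, q = 172 − 262k; taking k = 1 gives the smaller pair p = 67, q = -90.
Indeed 524·67 + 390·(-90) = 35108 − 35100 = 8.

p = 67, q = -90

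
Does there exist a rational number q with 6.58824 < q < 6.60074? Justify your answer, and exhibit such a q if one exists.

q = 33/5

Scale by 5: the interval becomes (32.94120, 33.00370), which contains the integer 33.
So q = 33/5 works: it is a ratio of integers, and dividing 5·6.58824 < 33 < 5·6.60074 through by 5 gives 6.58824 < 33/5 < 6.60074.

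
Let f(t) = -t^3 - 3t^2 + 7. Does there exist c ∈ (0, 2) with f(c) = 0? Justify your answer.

Yes, f has a root in the interval.

f(0) = 7 and f(2) = -13, which have opposite signs.
Since f is a polynomial it is continuous on [0, 2].
The Intermediate Value Theorem then guarantees some c ∈ (0, 2) with f(c) = 0.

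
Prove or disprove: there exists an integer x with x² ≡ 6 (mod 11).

Since (11 − x)² ≡ x² (mod 11), it suffices to square x = 0, 1, …, 5: the residues are 0, 1, 4, 9, 5, 3.
The set of squares mod 11 is therefore {0, 1, 3, 4, 5, 9}, which does not contain 6.
Therefore x² ≡ 6 (mod 11) has no solution.

No, no such integer exists.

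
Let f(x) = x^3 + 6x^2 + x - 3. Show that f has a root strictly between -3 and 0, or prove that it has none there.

f(-3) = 21 and f(0) = -3, which have opposite signs.
f is continuous everywhere (it is a polynomial), in particular on [-3, 0].
By the Intermediate Value Theorem f must vanish at some point of (-3, 0).

Such a root exists.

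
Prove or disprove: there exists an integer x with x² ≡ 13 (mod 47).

There is no such integer.

47 is prime, so by Euler's criterion 13 is a square mod 47 iff 13^((47−1)/2) = 13^23 ≡ 1 (mod 47).
Repeated squaring mod 47: 13^2 = 169 ≡ 28; 13^4 ≡ 28² = 784 ≡ 32; 13^8 ≡ 32² = 1024 ≡ 37; 13^16 ≡ 37² = 1369 ≡ 6.
Since 23 = 16 + 4 + 2 + 1, 13^23 ≡ 6 · 32 · 28 · 13; multiplying out mod 47: 6·32 = 192 ≡ 4, then 4·28 = 112 ≡ 18, then 18·13 = 234 ≡ 46. Thus 13^23 ≡ 46 ≡ −1 (mod 47).
The value −1 means 13 is a non-residue modulo 47, so x² ≡ 13 (mod 47) is impossible.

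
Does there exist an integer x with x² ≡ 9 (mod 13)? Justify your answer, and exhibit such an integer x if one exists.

x = 10

x = 10 works: 10² = 100, and 100 − 9 = 91 = 7·13.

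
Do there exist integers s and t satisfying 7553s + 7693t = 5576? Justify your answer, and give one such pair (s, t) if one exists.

gcd(7553, 7693) = 7, so every integer of the form 7553s + 7693t is a multiple of 7.
But 5576 is not a multiple of 7 (it leaves remainder 4).
Therefore 7553s + 7693t = 5576 has no solution in integers.

No such integers exist.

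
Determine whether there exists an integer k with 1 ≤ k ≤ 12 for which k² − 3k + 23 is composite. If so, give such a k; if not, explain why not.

At k = 5: 5² − 3·5 + 23 = 33 = 3·11, which is composite.

k = 5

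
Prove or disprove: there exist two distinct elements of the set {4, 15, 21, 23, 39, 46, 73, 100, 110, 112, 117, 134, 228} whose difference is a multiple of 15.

Two integers differ by a multiple of 15 exactly when they have the same residue mod 15. The residues are 4↦4, 15↦0, 21↦6, 23↦8, 39↦9, 46↦1, 73↦13, 100↦10, 110↦5, 112↦7, 117↦12, 134↦14, 228↦3.
All 13 residues are distinct, so no two elements differ by a multiple of 15.

No, no such pair exists.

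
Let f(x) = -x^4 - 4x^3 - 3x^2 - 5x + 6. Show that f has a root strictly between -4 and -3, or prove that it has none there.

f(-4) = -22 and f(-3) = 21, which have opposite signs.
As a polynomial, f is continuous on every closed interval.
By the Intermediate Value Theorem, f takes the value 0 somewhere in the open interval.

Yes, f has a root in the interval.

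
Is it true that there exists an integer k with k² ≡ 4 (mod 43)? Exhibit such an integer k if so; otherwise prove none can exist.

Take k = 41. Then 41² = 1681 = 39·43 + 4, so 41² ≡ 4 (mod 43).

k = 41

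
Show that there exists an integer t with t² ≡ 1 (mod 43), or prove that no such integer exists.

Take t = 1. Then 1² = 1, and since 0 ≤ 1 < 43 this is already reduced: 1² ≡ 1 (mod 43).

t = 1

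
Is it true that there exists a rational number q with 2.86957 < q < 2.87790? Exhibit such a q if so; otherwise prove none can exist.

q = 23/8

Scale by 8: the interval becomes (22.95656, 23.02320), which contains the integer 23.
So q = 23/8 works: it is a ratio of integers, and dividing 8·2.86957 < 23 < 8·2.87790 through by 8 gives 2.86957 < 23/8 < 2.87790.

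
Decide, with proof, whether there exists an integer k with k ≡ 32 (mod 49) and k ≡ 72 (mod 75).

k = 522

gcd(49, 75) = 1, so the Chinese Remainder Theorem guarantees exactly one residue class mod 3675 satisfying both.
Any solution of the first congruence is k = 32 + 49t; substituting into the second, 49t ≡ 72 − 32 ≡ 40 (mod 75).
To invert 49 modulo 75: 75 = 1·49 + 26, 49 = 1·26 + 23, 26 = 1·23 + 3, 23 = 7·3 + 2, 3 = 1·2 + 1, 2 = 2·1 + 0, and unwinding, 1 = 3 − 1·2 = 3 − (23 − 7·3) = −23 + 8·3 = −23 + 8·(26 − 1·23) = 8·26 − 9·23 = 8·26 − 9·(49 − 1·26) = −9·49 + 17·26 = −9·49 + 17·(75 − 1·49) = 17·75 − 26·49. Thus 49⁻¹ ≡ -26 ≡ 49 (mod 75).
Therefore t ≡ 49·40 = 1960 ≡ 10 (mod 75).
With t = 10: k = 32 + 49·10 = 522.
Check: 522 mod 49 = 32, 522 mod 75 = 72. ✓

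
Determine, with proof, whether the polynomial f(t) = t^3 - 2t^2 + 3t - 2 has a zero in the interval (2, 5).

f(2) = 4 and f(5) = 88, both positive.
The derivative f'(t) = 3t^2 - 4t + 3 is a quadratic with discriminant (-4)² − 4·3·3 = -20 < 0; it never vanishes, so it is always positive (sign of the leading coefficient).
Hence f is strictly increasing on ℝ, and in particular on [2, 5]. A strictly monotone function with same-sign endpoint values stays positive on the whole interval, so f has no zero in (2, 5).

No such root exists.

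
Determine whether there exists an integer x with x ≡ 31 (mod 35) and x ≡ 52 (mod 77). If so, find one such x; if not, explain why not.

Here gcd(35, 77) = 7, and both 31 and 52 leave remainder 3 mod 7, so the system is consistent.
List candidates x ≡ 31 (mod 35): 31, 66, 101, 136, 171, 206. Modulo 77 these are 31, 66, 24, 59, 17, 52; 206 gives 52 as required.
Check: 206 mod 35 = 31, 206 mod 77 = 52. ✓

x = 206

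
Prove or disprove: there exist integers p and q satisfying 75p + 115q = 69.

No such integers exist.

Both 75 and 115 are divisible by gcd(75, 115) = 5, hence so is any combination 75p + 115q.
But 69 is not a multiple of 5 (it leaves remainder 4).
So the equation is unsolvable over ℤ.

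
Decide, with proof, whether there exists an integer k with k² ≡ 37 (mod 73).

Take k = 57. Then 57² = 3249 = 44·73 + 37, so 57² ≡ 37 (mod 73).

k = 57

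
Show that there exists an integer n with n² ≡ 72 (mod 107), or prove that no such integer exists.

There is no such integer.

Apply Euler's criterion with the prime 107: 72 is a quadratic residue iff 72^53 ≡ 1 (mod 107), and a non-residue iff it is ≡ −1.
Squaring successively (mod 107): 72^2 = 5184 ≡ 48; 72^4 ≡ 48² = 2304 ≡ 57; 72^8 ≡ 57² = 3249 ≡ 39; 72^16 ≡ 39² = 1521 ≡ 23; 72^32 ≡ 23² = 529 ≡ 101.
Since 53 = 32 + 16 + 4 + 1, 72^53 ≡ 101 · 23 · 57 · 72; multiplying out mod 107: 101·23 = 2323 ≡ 76, then 76·57 = 4332 ≡ 52, then 52·72 = 3744 ≡ 106. Thus 72^53 ≡ 106 ≡ −1 (mod 107).
By Euler's criterion 72 is a quadratic non-residue mod 107: no n satisfies n² ≡ 72 (mod 107).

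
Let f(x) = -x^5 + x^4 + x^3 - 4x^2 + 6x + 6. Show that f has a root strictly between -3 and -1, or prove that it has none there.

f(-3) = 249 and f(-1) = -3, which have opposite signs.
As a polynomial, f is continuous on every closed interval.
By the Intermediate Value Theorem f must vanish at some point of (-3, -1).

Such a root exists.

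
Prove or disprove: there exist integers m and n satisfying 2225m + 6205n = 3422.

There are no such integers.

Both 2225 and 6205 are divisible by gcd(2225, 6205) = 5, hence so is any combination 2225m + 6205n.
But 3422 is not a multiple of 5 (it leaves remainder 2).
So the equation is unsolvable over ℤ.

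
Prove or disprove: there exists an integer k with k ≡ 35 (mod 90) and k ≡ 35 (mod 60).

The moduli are not coprime: gcd(90, 60) = 30. Compatibility requires 30 ∣ (35 − 35) = 0, which holds, so solutions exist.
The smallest candidate k = 35 works directly: 35 ≡ 35 (mod 60).
Indeed 35 ≡ 35 (mod 90) and 35 ≡ 35 (mod 60).

k = 35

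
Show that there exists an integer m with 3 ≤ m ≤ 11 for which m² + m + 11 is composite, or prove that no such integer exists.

m = 10

At m = 10: 10² + 10 + 11 = 121 = 11·11, which is composite.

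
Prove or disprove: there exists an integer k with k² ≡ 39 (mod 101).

No such integer exists.

101 is prime, so by Euler's criterion 39 is a square mod 101 iff 39^((101−1)/2) = 39^50 ≡ 1 (mod 101).
Repeated squaring mod 101: 39^2 = 1521 ≡ 6; 39^4 ≡ 6² = 36 ≡ 36; 39^8 ≡ 36² = 1296 ≡ 84; 39^16 ≡ 84² = 7056 ≡ 87; 39^32 ≡ 87² = 7569 ≡ 95.
Since 50 = 32 + 16 + 2, 39^50 ≡ 95 · 87 · 6; multiplying out mod 101: 95·87 = 8265 ≡ 84, then 84·6 = 504 ≡ 100. Thus 39^50 ≡ 100 ≡ −1 (mod 101).
The value −1 means 39 is a non-residue modulo 101, so k² ≡ 39 (mod 101) is impossible.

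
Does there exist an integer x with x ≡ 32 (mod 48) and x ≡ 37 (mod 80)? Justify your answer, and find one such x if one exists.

No such integer exists.

Both moduli are multiples of 16 = gcd(48, 80), so any solution would satisfy x ≡ 32 and x ≡ 37 modulo 16 simultaneously.
But 32 mod 16 = 0 while 37 mod 16 = 5, a contradiction.
Hence the system has no solution.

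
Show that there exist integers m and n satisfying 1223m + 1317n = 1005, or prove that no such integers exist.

1223 and 1317 are coprime, so 1223m + 1317n ranges over all of ℤ.
Run the Euclidean algorithm on 1317 and 1223: 1317 = 1·1223 + 94, 1223 = 13·94 + 1, 94 = 94·1 + 0.
Unwinding: 1 = 1223 − 13·94 = 1223 − 13·(1317 − 1·1223) = −13·1317 + 14·1223, i.e. 1223·14 + 1317·(-13) = 1.
Times 1005: 1223·14070 + 1317·(-13065) = 1005, so (14070, -13065) solves it.
The general solution is m = 14070 + 1317k, n = -13065 − 1223k; taking k = -10 gives the smaller pair m = 900, n = -835.
Indeed 1223·900 + 1317·(-835) = 1100700 − 1099695 = 1005.

m = 900, n = -835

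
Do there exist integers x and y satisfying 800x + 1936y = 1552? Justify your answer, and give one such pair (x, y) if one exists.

x = 106, y = -43

Every value of 800x + 1936y is a multiple of gcd(800, 1936) = 16; since 16 ∣ 1552, solutions exist.
Dividing through by 16 reduces the equation to 50x + 121y = 97.
Run the Euclidean algorithm on 121 and 50: 121 = 2·50 + 21, 50 = 2·21 + 8, 21 = 2·8 + 5, 8 = 1·5 + 3, 5 = 1·3 + 2, 3 = 1·2 + 1, 2 = 2·1 + 0.
Unwinding: 1 = 3 − 1·2 = 3 − (5 − 1·3) = −5 + 2·3 = −5 + 2·(8 − 1·5) = 2·8 − 3·5 = 2·8 − 3·(21 − 2·8) = −3·21 + 8·8 = −3·21 + 8·(50 − 2·21) = 8·50 − 19·21 = 8·50 − 19·(121 − 2·50) = −19·121 + 46·50, i.e. 50·46 + 121·(-19) = 1.
Times 97: 50·4462 + 121·(-1843) = 97, so (4462, -1843) solves it.
Shifting by a multiple of (121, −50) keeps it a solution: x = 4462 − 36·121 = 106, y = -1843 + 36·50 = -43.
Indeed 800·106 + 1936·(-43) = 84800 − 83248 = 1552.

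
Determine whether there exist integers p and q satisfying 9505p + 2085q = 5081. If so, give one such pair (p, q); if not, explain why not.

gcd(9505, 2085) = 5, so every integer of the form 9505p + 2085q is a multiple of 5.
But 5081 is not a multiple of 5 (it leaves remainder 1).
So the equation is unsolvable over ℤ.

There are no such integers.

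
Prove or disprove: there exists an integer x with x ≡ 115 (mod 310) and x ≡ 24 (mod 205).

Both moduli are multiples of 5 = gcd(310, 205), so any solution would satisfy x ≡ 115 and x ≡ 24 modulo 5 simultaneously.
These are incompatible: 115 − 24 = 91 is not divisible by 5.
Therefore no such x exists.

There is no such integer.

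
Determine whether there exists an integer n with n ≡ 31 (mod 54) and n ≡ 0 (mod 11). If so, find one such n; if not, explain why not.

n = 517

The moduli 54 and 11 are coprime, so by the Chinese Remainder Theorem a unique solution modulo 594 exists.
Write n = 31 + 54t and require 31 + 54t ≡ 0 (mod 11), i.e. 54t ≡ 2 (mod 11).
54 ≡ 10 (mod 11), so this reads 10t ≡ 2 (mod 11). Invert 10 mod 11 by the Euclidean algorithm: 11 = 1·10 + 1, 10 = 10·1 + 0; back-substituting, 1 = 11 − 1·10. Hence 10·(-1) ≡ 1, so 10⁻¹ ≡ -1 ≡ 10 (mod 11).
Therefore t ≡ 10·2 = 20 ≡ 9 (mod 11).
With t = 9: n = 31 + 54·9 = 517.
Indeed 517 ≡ 31 (mod 54) and 517 ≡ 0 (mod 11).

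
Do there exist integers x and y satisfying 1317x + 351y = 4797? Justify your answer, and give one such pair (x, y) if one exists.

x = 78, y = -279

gcd(1317, 351) = 3, and 3 divides 4797, so integer solutions exist.
Dividing through by 3 reduces the equation to 439x + 117y = 1599.
Run the Euclidean algorithm on 439 and 117: 439 = 3·117 + 88, 117 = 1·88 + 29, 88 = 3·29 + 1, 29 = 29·1 + 0.
Unwinding: 1 = 88 − 3·29 = 88 − 3·(117 − 1·88) = −3·117 + 4·88 = −3·117 + 4·(439 − 3·117) = 4·439 − 15·117, i.e. 439·4 + 117·(-15) = 1.
Multiplying through by 1599: x = 4·1599 = 6396, y = (-15)·1599 = -23985 is a solution.
Shifting by a multiple of (117, −439) keeps it a solution: x = 6396 − 54·117 = 78, y = -23985 + 54·439 = -279.
Indeed 1317·78 + 351·(-279) = 102726 − 97929 = 4797.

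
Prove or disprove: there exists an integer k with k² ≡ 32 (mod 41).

k = 27 works: 27² = 729, and 729 − 32 = 697 = 17·41.

k = 27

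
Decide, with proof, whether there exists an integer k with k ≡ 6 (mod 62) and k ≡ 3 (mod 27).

k = 192

gcd(62, 27) = 1, so the Chinese Remainder Theorem guarantees exactly one residue class mod 1674 satisfying both.
Any solution of the first congruence is k = 6 + 62t; substituting into the second, 62t ≡ 3 − 6 ≡ 24 (mod 27).
62 ≡ 8 (mod 27), so this reads 8t ≡ 24 (mod 27). Invert 8 mod 27 by the Euclidean algorithm: 27 = 3·8 + 3, 8 = 2·3 + 2, 3 = 1·2 + 1, 2 = 2·1 + 0; back-substituting, 1 = 3 − 1·2 = 3 − (8 − 2·3) = −8 + 3·3 = −8 + 3·(27 − 3·8) = 3·27 − 10·8. Hence 8·(-10) ≡ 1, so 8⁻¹ ≡ -10 ≡ 17 (mod 27).
Multiplying by 17: t ≡ 17·24 = 408 ≡ 3 (mod 27).
With t = 3: k = 6 + 62·3 = 192.
Check: 192 mod 62 = 6, 192 mod 27 = 3. ✓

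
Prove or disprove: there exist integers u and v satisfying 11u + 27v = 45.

u = 9, v = -2

11 and 27 are coprime, so 11u + 27v ranges over all of ℤ.
Run the Euclidean algorithm on 27 and 11: 27 = 2·11 + 5, 11 = 2·5 + 1, 5 = 5·1 + 0.
Unwinding: 1 = 11 − 2·5 = 11 − 2·(27 − 2·11) = −2·27 + 5·11, i.e. 11·5 + 27·(-2) = 1.
Scaling by 45 gives the particular solution (u, v) = (225, -90).
Subtracting 8·27 from u and adding 8·11 to v gives the tidier solution (9, -2).
Check: 11·9 + 27·(-2) = 99 − 54 = 45. ✓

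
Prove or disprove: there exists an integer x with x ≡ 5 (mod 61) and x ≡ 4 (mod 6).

Since 61 and 6 share no common factor, CRT says the pair of congruences has a solution (unique mod 366).
Any solution of the first congruence is x = 5 + 61t; substituting into the second, 61t ≡ 4 − 5 ≡ 5 (mod 6).
61 ≡ 1 (mod 6), so this reads 1t ≡ 5 (mod 6). So t ≡ 5 (mod 6).
With t = 5: x = 5 + 61·5 = 310.
Check: 310 mod 61 = 5, 310 mod 6 = 4. ✓

x = 310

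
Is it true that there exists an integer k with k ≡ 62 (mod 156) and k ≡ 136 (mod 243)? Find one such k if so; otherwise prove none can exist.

No, no such integer exists.

gcd(156, 243) = 3. If k ≡ 62 (mod 156) and k ≡ 136 (mod 243), then k ≡ 62 (mod 3) and k ≡ 136 (mod 3).
These are incompatible: 62 − 136 = -74 is not divisible by 3.
Therefore no such k exists.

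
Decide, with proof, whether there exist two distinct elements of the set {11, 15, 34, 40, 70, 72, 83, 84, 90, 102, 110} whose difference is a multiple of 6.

11 mod 6 = 5 and 83 mod 6 = 5, so 83 − 11 = 72 = 12·6.

11 and 83 are such a pair.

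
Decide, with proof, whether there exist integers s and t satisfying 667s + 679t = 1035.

s = 423, t = -414

667 and 679 are coprime, so 667s + 679t ranges over all of ℤ.
Run the Euclidean algorithm on 679 and 667: 679 = 1·667 + 12, 667 = 55·12 + 7, 12 = 1·7 + 5, 7 = 1·5 + 2, 5 = 2·2 + 1, 2 = 2·1 + 0.
Working back up the chain: 1 = 5 − 2·2 = 5 − 2·(7 − 1·5) = −2·7 + 3·5 = −2·7 + 3·(12 − 1·7) = 3·12 − 5·7 = 3·12 − 5·(667 − 55·12) = −5·667 + 278·12 = −5·667 + 278·(679 − 1·667) = 278·679 − 283·667. So 667·(-283) + 679·278 = 1.
Times 1035: 667·(-292905) + 679·287730 = 1035, so (-292905, 287730) solves it.
Adding 432·679 to s and subtracting 432·667 from t gives the tidier solution (423, -414).
Indeed 667·423 + 679·(-414) = 282141 − 281106 = 1035.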